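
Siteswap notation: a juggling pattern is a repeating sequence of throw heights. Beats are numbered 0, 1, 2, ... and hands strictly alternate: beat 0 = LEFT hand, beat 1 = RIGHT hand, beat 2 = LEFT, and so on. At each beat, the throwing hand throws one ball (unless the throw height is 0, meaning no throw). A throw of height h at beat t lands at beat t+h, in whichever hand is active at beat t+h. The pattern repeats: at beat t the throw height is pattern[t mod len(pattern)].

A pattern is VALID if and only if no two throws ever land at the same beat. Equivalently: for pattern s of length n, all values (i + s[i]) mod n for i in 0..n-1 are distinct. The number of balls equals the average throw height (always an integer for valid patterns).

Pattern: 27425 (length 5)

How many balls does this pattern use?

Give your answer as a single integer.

Answer: 4

Derivation:
Pattern = [2, 7, 4, 2, 5], length n = 5
  position 0: throw height = 2, running sum = 2
  position 1: throw height = 7, running sum = 9
  position 2: throw height = 4, running sum = 13
  position 3: throw height = 2, running sum = 15
  position 4: throw height = 5, running sum = 20
Total sum = 20; balls = sum / n = 20 / 5 = 4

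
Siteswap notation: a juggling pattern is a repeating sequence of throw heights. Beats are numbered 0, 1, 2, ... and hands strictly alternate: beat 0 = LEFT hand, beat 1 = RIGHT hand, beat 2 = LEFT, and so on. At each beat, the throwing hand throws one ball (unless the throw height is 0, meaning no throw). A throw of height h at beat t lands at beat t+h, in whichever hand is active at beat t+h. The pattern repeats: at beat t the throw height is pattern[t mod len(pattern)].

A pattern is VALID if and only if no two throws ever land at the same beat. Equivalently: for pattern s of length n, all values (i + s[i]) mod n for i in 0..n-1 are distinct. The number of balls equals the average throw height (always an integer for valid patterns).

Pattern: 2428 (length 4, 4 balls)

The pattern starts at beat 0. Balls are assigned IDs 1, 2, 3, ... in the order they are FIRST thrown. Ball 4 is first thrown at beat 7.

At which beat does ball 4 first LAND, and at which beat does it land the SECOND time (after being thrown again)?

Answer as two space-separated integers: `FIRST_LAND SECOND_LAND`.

Answer: 15 23

Derivation:
Beat 0 (L): throw ball1 h=2 -> lands@2:L; in-air after throw: [b1@2:L]
Beat 1 (R): throw ball2 h=4 -> lands@5:R; in-air after throw: [b1@2:L b2@5:R]
Beat 2 (L): throw ball1 h=2 -> lands@4:L; in-air after throw: [b1@4:L b2@5:R]
Beat 3 (R): throw ball3 h=8 -> lands@11:R; in-air after throw: [b1@4:L b2@5:R b3@11:R]
Beat 4 (L): throw ball1 h=2 -> lands@6:L; in-air after throw: [b2@5:R b1@6:L b3@11:R]
Beat 5 (R): throw ball2 h=4 -> lands@9:R; in-air after throw: [b1@6:L b2@9:R b3@11:R]
Beat 6 (L): throw ball1 h=2 -> lands@8:L; in-air after throw: [b1@8:L b2@9:R b3@11:R]
Beat 7 (R): throw ball4 h=8 -> lands@15:R; in-air after throw: [b1@8:L b2@9:R b3@11:R b4@15:R]
Beat 8 (L): throw ball1 h=2 -> lands@10:L; in-air after throw: [b2@9:R b1@10:L b3@11:R b4@15:R]
Beat 9 (R): throw ball2 h=4 -> lands@13:R; in-air after throw: [b1@10:L b3@11:R b2@13:R b4@15:R]
Beat 10 (L): throw ball1 h=2 -> lands@12:L; in-air after throw: [b3@11:R b1@12:L b2@13:R b4@15:R]
Beat 11 (R): throw ball3 h=8 -> lands@19:R; in-air after throw: [b1@12:L b2@13:R b4@15:R b3@19:R]
Beat 12 (L): throw ball1 h=2 -> lands@14:L; in-air after throw: [b2@13:R b1@14:L b4@15:R b3@19:R]
Beat 13 (R): throw ball2 h=4 -> lands@17:R; in-air after throw: [b1@14:L b4@15:R b2@17:R b3@19:R]
Beat 14 (L): throw ball1 h=2 -> lands@16:L; in-air after throw: [b4@15:R b1@16:L b2@17:R b3@19:R]
Beat 15 (R): throw ball4 h=8 -> lands@23:R; in-air after throw: [b1@16:L b2@17:R b3@19:R b4@23:R]
Beat 16 (L): throw ball1 h=2 -> lands@18:L; in-air after throw: [b2@17:R b1@18:L b3@19:R b4@23:R]
Beat 17 (R): throw ball2 h=4 -> lands@21:R; in-air after throw: [b1@18:L b3@19:R b2@21:R b4@23:R]
Beat 18 (L): throw ball1 h=2 -> lands@20:L; in-air after throw: [b3@19:R b1@20:L b2@21:R b4@23:R]
Ball 4: thrown@7 h=8 -> first land @15; rethrown@15 h=8 -> second land @23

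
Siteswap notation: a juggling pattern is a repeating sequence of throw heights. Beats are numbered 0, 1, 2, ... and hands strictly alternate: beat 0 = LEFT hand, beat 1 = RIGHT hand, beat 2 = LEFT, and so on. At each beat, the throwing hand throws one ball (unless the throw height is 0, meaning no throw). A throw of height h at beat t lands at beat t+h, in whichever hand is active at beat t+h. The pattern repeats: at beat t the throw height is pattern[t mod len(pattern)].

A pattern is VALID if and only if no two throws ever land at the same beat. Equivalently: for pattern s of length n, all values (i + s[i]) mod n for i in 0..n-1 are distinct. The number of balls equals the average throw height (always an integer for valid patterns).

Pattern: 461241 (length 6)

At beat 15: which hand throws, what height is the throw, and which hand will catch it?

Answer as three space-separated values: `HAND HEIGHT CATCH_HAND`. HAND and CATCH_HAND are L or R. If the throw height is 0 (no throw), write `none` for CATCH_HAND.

Beat 15: 15 mod 2 = 1, so hand = R
Throw height = pattern[15 mod 6] = pattern[3] = 2
Lands at beat 15+2=17, 17 mod 2 = 1, so catch hand = R

Answer: R 2 R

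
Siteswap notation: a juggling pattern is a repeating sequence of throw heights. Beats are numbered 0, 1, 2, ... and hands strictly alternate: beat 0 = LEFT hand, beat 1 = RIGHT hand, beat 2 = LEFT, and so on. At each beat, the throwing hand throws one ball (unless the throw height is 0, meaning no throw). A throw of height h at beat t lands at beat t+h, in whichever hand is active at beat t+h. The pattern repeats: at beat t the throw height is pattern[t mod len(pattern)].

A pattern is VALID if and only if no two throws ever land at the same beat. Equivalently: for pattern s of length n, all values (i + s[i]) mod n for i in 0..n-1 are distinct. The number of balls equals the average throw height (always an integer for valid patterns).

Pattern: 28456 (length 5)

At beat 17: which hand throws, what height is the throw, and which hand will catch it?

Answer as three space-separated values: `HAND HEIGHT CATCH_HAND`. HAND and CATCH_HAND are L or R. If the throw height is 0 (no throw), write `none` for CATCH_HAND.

Answer: R 4 R

Derivation:
Beat 17: 17 mod 2 = 1, so hand = R
Throw height = pattern[17 mod 5] = pattern[2] = 4
Lands at beat 17+4=21, 21 mod 2 = 1, so catch hand = R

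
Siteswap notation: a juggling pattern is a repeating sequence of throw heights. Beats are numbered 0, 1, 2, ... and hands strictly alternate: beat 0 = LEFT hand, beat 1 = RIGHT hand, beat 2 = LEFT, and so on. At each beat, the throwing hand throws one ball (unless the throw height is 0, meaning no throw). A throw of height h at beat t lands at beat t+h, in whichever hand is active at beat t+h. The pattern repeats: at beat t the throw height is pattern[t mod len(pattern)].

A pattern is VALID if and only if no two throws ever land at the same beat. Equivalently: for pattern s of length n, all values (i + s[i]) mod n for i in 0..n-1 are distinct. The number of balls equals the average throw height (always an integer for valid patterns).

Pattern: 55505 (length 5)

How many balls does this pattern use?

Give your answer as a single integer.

Pattern = [5, 5, 5, 0, 5], length n = 5
  position 0: throw height = 5, running sum = 5
  position 1: throw height = 5, running sum = 10
  position 2: throw height = 5, running sum = 15
  position 3: throw height = 0, running sum = 15
  position 4: throw height = 5, running sum = 20
Total sum = 20; balls = sum / n = 20 / 5 = 4

Answer: 4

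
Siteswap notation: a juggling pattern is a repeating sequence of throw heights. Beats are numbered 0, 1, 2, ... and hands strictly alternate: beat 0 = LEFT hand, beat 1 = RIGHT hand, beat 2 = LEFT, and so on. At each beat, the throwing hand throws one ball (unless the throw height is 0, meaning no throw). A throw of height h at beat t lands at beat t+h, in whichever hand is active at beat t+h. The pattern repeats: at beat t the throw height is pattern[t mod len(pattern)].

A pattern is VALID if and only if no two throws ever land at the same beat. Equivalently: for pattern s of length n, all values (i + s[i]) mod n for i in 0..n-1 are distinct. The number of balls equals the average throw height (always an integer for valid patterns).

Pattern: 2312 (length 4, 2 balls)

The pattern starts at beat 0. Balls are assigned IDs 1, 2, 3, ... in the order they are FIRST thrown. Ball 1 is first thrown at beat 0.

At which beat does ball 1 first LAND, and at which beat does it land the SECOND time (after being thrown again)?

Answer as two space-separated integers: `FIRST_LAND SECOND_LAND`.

Answer: 2 3

Derivation:
Beat 0 (L): throw ball1 h=2 -> lands@2:L; in-air after throw: [b1@2:L]
Beat 1 (R): throw ball2 h=3 -> lands@4:L; in-air after throw: [b1@2:L b2@4:L]
Beat 2 (L): throw ball1 h=1 -> lands@3:R; in-air after throw: [b1@3:R b2@4:L]
Beat 3 (R): throw ball1 h=2 -> lands@5:R; in-air after throw: [b2@4:L b1@5:R]
Ball 1: thrown@0 h=2 -> first land @2; rethrown@2 h=1 -> second land @3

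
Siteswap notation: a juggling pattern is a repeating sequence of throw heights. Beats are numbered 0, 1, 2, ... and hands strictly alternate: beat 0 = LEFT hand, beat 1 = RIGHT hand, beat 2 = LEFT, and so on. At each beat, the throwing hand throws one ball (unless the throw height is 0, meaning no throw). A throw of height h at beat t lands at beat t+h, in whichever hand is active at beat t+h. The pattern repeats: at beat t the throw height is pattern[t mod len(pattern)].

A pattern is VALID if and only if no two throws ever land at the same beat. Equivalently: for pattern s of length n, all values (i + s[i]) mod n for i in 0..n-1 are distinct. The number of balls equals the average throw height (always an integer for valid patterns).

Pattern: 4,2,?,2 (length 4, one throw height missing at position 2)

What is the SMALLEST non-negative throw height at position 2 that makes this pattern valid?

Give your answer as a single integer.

Answer: 0

Derivation:
i=0: (0 + 4) mod 4 = 0
i=1: (1 + 2) mod 4 = 3
i=2: s[i]=? (unknown)
i=3: (3 + 2) mod 4 = 1
Known residues: [0, 1, 3]; need a permutation of 0..3, so missing residue r = 2
Need (2 + s) mod 4 = 2; smallest s = (2 - 2) mod 4 = 0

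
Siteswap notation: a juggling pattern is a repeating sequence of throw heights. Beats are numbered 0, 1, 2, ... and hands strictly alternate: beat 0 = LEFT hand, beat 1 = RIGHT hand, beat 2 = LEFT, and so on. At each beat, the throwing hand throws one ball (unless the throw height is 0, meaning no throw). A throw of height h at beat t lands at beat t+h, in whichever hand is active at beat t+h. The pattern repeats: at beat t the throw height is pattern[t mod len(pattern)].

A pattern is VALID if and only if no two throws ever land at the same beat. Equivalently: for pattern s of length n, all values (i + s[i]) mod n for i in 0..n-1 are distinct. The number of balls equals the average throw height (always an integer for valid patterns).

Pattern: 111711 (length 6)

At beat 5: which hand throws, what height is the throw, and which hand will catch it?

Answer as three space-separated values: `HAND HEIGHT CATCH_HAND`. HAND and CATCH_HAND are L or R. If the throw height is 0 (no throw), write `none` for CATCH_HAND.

Answer: R 1 L

Derivation:
Beat 5: 5 mod 2 = 1, so hand = R
Throw height = pattern[5 mod 6] = pattern[5] = 1
Lands at beat 5+1=6, 6 mod 2 = 0, so catch hand = L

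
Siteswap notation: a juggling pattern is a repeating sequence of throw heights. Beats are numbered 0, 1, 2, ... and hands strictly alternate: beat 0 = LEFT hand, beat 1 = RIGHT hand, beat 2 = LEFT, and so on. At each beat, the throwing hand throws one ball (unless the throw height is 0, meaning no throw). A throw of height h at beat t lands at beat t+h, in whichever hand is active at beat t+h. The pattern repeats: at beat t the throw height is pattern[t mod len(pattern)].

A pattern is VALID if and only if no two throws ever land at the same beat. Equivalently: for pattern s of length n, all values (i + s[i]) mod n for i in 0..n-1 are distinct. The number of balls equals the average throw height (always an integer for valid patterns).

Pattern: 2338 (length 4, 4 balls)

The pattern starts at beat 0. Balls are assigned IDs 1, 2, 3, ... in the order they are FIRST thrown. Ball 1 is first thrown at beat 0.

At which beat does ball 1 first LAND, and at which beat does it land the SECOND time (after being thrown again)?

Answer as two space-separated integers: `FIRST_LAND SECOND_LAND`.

Beat 0 (L): throw ball1 h=2 -> lands@2:L; in-air after throw: [b1@2:L]
Beat 1 (R): throw ball2 h=3 -> lands@4:L; in-air after throw: [b1@2:L b2@4:L]
Beat 2 (L): throw ball1 h=3 -> lands@5:R; in-air after throw: [b2@4:L b1@5:R]
Beat 3 (R): throw ball3 h=8 -> lands@11:R; in-air after throw: [b2@4:L b1@5:R b3@11:R]
Beat 4 (L): throw ball2 h=2 -> lands@6:L; in-air after throw: [b1@5:R b2@6:L b3@11:R]
Beat 5 (R): throw ball1 h=3 -> lands@8:L; in-air after throw: [b2@6:L b1@8:L b3@11:R]
Ball 1: thrown@0 h=2 -> first land @2; rethrown@2 h=3 -> second land @5

Answer: 2 5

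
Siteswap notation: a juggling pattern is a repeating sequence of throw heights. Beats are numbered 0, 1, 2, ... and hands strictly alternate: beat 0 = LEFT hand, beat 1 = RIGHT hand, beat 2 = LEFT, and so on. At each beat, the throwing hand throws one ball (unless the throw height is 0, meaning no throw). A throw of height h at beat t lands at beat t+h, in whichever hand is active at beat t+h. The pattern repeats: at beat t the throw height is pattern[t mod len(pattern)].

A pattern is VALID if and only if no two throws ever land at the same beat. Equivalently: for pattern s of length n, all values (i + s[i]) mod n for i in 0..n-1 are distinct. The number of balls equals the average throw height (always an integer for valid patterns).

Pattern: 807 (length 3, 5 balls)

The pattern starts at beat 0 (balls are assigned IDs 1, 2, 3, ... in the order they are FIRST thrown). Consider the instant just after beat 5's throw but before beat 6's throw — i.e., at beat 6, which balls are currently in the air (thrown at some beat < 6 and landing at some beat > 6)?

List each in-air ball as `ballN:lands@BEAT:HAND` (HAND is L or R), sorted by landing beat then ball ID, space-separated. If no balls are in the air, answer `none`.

Beat 0 (L): throw ball1 h=8 -> lands@8:L; in-air after throw: [b1@8:L]
Beat 2 (L): throw ball2 h=7 -> lands@9:R; in-air after throw: [b1@8:L b2@9:R]
Beat 3 (R): throw ball3 h=8 -> lands@11:R; in-air after throw: [b1@8:L b2@9:R b3@11:R]
Beat 5 (R): throw ball4 h=7 -> lands@12:L; in-air after throw: [b1@8:L b2@9:R b3@11:R b4@12:L]
Beat 6 (L): throw ball5 h=8 -> lands@14:L; in-air after throw: [b1@8:L b2@9:R b3@11:R b4@12:L b5@14:L]

Answer: ball1:lands@8:L ball2:lands@9:R ball3:lands@11:R ball4:lands@12:L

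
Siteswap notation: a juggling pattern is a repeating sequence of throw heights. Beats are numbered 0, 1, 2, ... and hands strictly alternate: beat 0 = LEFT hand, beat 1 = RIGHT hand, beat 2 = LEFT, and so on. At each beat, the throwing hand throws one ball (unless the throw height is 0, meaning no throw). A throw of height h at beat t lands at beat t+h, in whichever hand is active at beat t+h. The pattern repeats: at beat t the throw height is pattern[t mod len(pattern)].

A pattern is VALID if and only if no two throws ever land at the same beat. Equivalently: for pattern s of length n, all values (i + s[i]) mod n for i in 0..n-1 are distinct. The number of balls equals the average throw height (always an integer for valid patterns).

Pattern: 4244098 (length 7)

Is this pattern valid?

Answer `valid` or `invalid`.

i=0: (i + s[i]) mod n = (0 + 4) mod 7 = 4
i=1: (i + s[i]) mod n = (1 + 2) mod 7 = 3
i=2: (i + s[i]) mod n = (2 + 4) mod 7 = 6
i=3: (i + s[i]) mod n = (3 + 4) mod 7 = 0
i=4: (i + s[i]) mod n = (4 + 0) mod 7 = 4
i=5: (i + s[i]) mod n = (5 + 9) mod 7 = 0
i=6: (i + s[i]) mod n = (6 + 8) mod 7 = 0
Residues: [4, 3, 6, 0, 4, 0, 0], distinct: False

Answer: invalid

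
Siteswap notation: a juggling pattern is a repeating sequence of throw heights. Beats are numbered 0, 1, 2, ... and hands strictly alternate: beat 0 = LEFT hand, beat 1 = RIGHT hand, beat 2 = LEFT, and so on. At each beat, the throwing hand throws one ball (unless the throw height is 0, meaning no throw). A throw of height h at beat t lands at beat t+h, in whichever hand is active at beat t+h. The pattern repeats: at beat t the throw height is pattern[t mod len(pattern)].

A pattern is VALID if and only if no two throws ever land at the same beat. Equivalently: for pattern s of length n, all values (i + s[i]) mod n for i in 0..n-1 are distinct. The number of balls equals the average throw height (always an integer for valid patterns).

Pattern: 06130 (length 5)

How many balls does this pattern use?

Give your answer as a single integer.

Answer: 2

Derivation:
Pattern = [0, 6, 1, 3, 0], length n = 5
  position 0: throw height = 0, running sum = 0
  position 1: throw height = 6, running sum = 6
  position 2: throw height = 1, running sum = 7
  position 3: throw height = 3, running sum = 10
  position 4: throw height = 0, running sum = 10
Total sum = 10; balls = sum / n = 10 / 5 = 2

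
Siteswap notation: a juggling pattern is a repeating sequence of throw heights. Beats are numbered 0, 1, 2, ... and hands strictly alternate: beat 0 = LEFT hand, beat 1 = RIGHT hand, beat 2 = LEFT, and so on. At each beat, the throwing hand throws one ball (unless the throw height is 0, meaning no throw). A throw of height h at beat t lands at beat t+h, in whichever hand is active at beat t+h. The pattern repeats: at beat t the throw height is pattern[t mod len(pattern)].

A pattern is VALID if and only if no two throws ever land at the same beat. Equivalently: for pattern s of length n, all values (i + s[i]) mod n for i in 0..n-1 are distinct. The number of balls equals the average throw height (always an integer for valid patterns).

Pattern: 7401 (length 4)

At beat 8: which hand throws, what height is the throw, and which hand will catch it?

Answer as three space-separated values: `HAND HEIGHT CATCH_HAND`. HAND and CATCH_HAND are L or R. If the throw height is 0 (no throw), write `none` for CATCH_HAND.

Answer: L 7 R

Derivation:
Beat 8: 8 mod 2 = 0, so hand = L
Throw height = pattern[8 mod 4] = pattern[0] = 7
Lands at beat 8+7=15, 15 mod 2 = 1, so catch hand = R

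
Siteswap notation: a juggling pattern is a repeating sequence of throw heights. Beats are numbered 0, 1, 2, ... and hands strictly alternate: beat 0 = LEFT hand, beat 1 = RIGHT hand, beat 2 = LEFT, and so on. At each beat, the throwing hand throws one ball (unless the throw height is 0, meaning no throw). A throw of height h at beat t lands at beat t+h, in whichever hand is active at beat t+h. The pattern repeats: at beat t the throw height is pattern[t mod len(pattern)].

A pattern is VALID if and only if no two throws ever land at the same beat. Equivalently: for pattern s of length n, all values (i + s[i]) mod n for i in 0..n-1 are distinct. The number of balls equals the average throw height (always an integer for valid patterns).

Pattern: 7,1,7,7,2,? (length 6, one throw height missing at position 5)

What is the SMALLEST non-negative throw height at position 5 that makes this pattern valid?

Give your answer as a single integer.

Answer: 0

Derivation:
i=0: (0 + 7) mod 6 = 1
i=1: (1 + 1) mod 6 = 2
i=2: (2 + 7) mod 6 = 3
i=3: (3 + 7) mod 6 = 4
i=4: (4 + 2) mod 6 = 0
i=5: s[i]=? (unknown)
Known residues: [0, 1, 2, 3, 4]; need a permutation of 0..5, so missing residue r = 5
Need (5 + s) mod 6 = 5; smallest s = (5 - 5) mod 6 = 0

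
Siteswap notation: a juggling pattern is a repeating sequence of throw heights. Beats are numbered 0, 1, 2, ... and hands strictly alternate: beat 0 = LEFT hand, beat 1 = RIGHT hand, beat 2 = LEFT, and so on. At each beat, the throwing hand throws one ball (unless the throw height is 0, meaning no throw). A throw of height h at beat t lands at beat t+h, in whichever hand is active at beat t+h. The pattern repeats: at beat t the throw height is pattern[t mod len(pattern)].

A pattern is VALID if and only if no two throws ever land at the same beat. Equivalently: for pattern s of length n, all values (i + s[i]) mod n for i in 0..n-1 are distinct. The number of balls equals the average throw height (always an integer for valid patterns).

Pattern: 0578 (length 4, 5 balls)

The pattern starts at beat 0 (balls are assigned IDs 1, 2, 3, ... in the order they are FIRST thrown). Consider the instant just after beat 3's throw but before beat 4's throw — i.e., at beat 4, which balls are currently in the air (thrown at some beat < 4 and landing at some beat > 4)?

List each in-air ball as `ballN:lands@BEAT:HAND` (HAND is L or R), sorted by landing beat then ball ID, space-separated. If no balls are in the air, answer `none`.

Beat 1 (R): throw ball1 h=5 -> lands@6:L; in-air after throw: [b1@6:L]
Beat 2 (L): throw ball2 h=7 -> lands@9:R; in-air after throw: [b1@6:L b2@9:R]
Beat 3 (R): throw ball3 h=8 -> lands@11:R; in-air after throw: [b1@6:L b2@9:R b3@11:R]

Answer: ball1:lands@6:L ball2:lands@9:R ball3:lands@11:R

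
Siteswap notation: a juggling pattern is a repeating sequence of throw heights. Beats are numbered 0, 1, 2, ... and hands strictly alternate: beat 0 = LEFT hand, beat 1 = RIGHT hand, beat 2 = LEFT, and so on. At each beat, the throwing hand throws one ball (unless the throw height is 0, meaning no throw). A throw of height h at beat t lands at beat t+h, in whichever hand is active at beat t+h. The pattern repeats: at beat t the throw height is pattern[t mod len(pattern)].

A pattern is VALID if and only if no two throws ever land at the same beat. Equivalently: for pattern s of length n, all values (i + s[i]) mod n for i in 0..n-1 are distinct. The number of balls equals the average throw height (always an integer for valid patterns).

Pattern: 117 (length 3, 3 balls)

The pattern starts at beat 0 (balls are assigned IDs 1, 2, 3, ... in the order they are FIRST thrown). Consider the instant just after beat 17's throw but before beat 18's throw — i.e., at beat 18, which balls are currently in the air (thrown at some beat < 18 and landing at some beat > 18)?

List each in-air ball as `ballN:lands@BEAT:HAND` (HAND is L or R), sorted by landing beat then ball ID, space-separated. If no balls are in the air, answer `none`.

Beat 0 (L): throw ball1 h=1 -> lands@1:R; in-air after throw: [b1@1:R]
Beat 1 (R): throw ball1 h=1 -> lands@2:L; in-air after throw: [b1@2:L]
Beat 2 (L): throw ball1 h=7 -> lands@9:R; in-air after throw: [b1@9:R]
Beat 3 (R): throw ball2 h=1 -> lands@4:L; in-air after throw: [b2@4:L b1@9:R]
Beat 4 (L): throw ball2 h=1 -> lands@5:R; in-air after throw: [b2@5:R b1@9:R]
Beat 5 (R): throw ball2 h=7 -> lands@12:L; in-air after throw: [b1@9:R b2@12:L]
Beat 6 (L): throw ball3 h=1 -> lands@7:R; in-air after throw: [b3@7:R b1@9:R b2@12:L]
Beat 7 (R): throw ball3 h=1 -> lands@8:L; in-air after throw: [b3@8:L b1@9:R b2@12:L]
Beat 8 (L): throw ball3 h=7 -> lands@15:R; in-air after throw: [b1@9:R b2@12:L b3@15:R]
Beat 9 (R): throw ball1 h=1 -> lands@10:L; in-air after throw: [b1@10:L b2@12:L b3@15:R]
Beat 10 (L): throw ball1 h=1 -> lands@11:R; in-air after throw: [b1@11:R b2@12:L b3@15:R]
Beat 11 (R): throw ball1 h=7 -> lands@18:L; in-air after throw: [b2@12:L b3@15:R b1@18:L]
Beat 12 (L): throw ball2 h=1 -> lands@13:R; in-air after throw: [b2@13:R b3@15:R b1@18:L]
Beat 13 (R): throw ball2 h=1 -> lands@14:L; in-air after throw: [b2@14:L b3@15:R b1@18:L]
Beat 14 (L): throw ball2 h=7 -> lands@21:R; in-air after throw: [b3@15:R b1@18:L b2@21:R]
Beat 15 (R): throw ball3 h=1 -> lands@16:L; in-air after throw: [b3@16:L b1@18:L b2@21:R]
Beat 16 (L): throw ball3 h=1 -> lands@17:R; in-air after throw: [b3@17:R b1@18:L b2@21:R]
Beat 17 (R): throw ball3 h=7 -> lands@24:L; in-air after throw: [b1@18:L b2@21:R b3@24:L]
Beat 18 (L): throw ball1 h=1 -> lands@19:R; in-air after throw: [b1@19:R b2@21:R b3@24:L]

Answer: ball2:lands@21:R ball3:lands@24:L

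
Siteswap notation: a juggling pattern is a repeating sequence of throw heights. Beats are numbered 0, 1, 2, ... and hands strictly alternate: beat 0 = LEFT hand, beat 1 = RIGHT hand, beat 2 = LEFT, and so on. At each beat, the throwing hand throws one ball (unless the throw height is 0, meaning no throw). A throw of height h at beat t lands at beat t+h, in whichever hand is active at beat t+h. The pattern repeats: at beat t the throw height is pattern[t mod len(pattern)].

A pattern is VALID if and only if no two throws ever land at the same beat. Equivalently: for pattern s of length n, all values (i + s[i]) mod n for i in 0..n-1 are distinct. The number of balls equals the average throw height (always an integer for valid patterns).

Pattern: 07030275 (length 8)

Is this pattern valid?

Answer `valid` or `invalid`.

i=0: (i + s[i]) mod n = (0 + 0) mod 8 = 0
i=1: (i + s[i]) mod n = (1 + 7) mod 8 = 0
i=2: (i + s[i]) mod n = (2 + 0) mod 8 = 2
i=3: (i + s[i]) mod n = (3 + 3) mod 8 = 6
i=4: (i + s[i]) mod n = (4 + 0) mod 8 = 4
i=5: (i + s[i]) mod n = (5 + 2) mod 8 = 7
i=6: (i + s[i]) mod n = (6 + 7) mod 8 = 5
i=7: (i + s[i]) mod n = (7 + 5) mod 8 = 4
Residues: [0, 0, 2, 6, 4, 7, 5, 4], distinct: False

Answer: invalid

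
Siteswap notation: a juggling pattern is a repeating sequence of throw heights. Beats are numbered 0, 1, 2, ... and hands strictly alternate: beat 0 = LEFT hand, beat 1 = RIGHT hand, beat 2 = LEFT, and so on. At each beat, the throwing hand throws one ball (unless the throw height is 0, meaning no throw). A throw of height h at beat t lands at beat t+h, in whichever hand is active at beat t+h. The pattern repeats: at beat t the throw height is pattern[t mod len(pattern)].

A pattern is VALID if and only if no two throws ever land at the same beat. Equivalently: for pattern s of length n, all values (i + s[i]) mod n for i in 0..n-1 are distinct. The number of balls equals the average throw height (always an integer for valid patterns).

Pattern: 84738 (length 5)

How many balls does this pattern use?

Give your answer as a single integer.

Answer: 6

Derivation:
Pattern = [8, 4, 7, 3, 8], length n = 5
  position 0: throw height = 8, running sum = 8
  position 1: throw height = 4, running sum = 12
  position 2: throw height = 7, running sum = 19
  position 3: throw height = 3, running sum = 22
  position 4: throw height = 8, running sum = 30
Total sum = 30; balls = sum / n = 30 / 5 = 6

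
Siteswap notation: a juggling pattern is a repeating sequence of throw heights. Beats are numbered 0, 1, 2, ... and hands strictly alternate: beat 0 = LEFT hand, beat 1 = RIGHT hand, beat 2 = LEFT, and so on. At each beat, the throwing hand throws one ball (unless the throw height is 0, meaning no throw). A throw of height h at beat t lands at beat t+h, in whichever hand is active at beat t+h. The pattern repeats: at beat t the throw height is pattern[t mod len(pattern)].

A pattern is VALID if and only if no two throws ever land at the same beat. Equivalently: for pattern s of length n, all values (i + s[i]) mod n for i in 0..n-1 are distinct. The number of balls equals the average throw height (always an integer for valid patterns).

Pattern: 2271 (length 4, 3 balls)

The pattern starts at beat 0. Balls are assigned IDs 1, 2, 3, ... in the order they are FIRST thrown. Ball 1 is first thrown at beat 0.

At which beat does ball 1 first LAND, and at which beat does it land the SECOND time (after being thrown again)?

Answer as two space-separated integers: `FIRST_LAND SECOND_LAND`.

Answer: 2 9

Derivation:
Beat 0 (L): throw ball1 h=2 -> lands@2:L; in-air after throw: [b1@2:L]
Beat 1 (R): throw ball2 h=2 -> lands@3:R; in-air after throw: [b1@2:L b2@3:R]
Beat 2 (L): throw ball1 h=7 -> lands@9:R; in-air after throw: [b2@3:R b1@9:R]
Beat 3 (R): throw ball2 h=1 -> lands@4:L; in-air after throw: [b2@4:L b1@9:R]
Beat 4 (L): throw ball2 h=2 -> lands@6:L; in-air after throw: [b2@6:L b1@9:R]
Beat 5 (R): throw ball3 h=2 -> lands@7:R; in-air after throw: [b2@6:L b3@7:R b1@9:R]
Beat 6 (L): throw ball2 h=7 -> lands@13:R; in-air after throw: [b3@7:R b1@9:R b2@13:R]
Beat 7 (R): throw ball3 h=1 -> lands@8:L; in-air after throw: [b3@8:L b1@9:R b2@13:R]
Beat 8 (L): throw ball3 h=2 -> lands@10:L; in-air after throw: [b1@9:R b3@10:L b2@13:R]
Beat 9 (R): throw ball1 h=2 -> lands@11:R; in-air after throw: [b3@10:L b1@11:R b2@13:R]
Ball 1: thrown@0 h=2 -> first land @2; rethrown@2 h=7 -> second land @9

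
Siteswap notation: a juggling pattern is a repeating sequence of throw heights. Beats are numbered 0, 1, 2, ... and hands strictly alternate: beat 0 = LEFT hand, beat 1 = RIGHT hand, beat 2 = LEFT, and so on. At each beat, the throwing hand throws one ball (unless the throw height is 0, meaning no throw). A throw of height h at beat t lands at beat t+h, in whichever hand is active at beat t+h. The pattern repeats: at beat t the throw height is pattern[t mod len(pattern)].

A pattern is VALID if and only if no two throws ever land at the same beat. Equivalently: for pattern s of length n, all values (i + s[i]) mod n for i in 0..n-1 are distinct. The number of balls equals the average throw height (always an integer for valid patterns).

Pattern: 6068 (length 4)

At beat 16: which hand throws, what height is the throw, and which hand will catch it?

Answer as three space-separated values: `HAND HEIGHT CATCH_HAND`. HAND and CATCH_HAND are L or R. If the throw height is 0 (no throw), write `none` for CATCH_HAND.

Answer: L 6 L

Derivation:
Beat 16: 16 mod 2 = 0, so hand = L
Throw height = pattern[16 mod 4] = pattern[0] = 6
Lands at beat 16+6=22, 22 mod 2 = 0, so catch hand = L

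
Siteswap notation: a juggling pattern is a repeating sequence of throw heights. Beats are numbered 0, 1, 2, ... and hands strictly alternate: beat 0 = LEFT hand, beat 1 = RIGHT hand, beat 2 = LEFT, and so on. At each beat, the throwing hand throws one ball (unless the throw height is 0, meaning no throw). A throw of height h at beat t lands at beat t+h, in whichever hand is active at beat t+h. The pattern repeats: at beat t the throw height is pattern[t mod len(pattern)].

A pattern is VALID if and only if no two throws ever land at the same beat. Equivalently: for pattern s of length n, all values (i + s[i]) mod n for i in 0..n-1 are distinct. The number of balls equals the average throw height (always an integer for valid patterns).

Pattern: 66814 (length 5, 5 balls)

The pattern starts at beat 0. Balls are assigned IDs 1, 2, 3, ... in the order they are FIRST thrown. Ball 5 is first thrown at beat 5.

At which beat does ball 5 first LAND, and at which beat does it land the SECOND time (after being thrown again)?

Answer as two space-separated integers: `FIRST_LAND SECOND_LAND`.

Beat 0 (L): throw ball1 h=6 -> lands@6:L; in-air after throw: [b1@6:L]
Beat 1 (R): throw ball2 h=6 -> lands@7:R; in-air after throw: [b1@6:L b2@7:R]
Beat 2 (L): throw ball3 h=8 -> lands@10:L; in-air after throw: [b1@6:L b2@7:R b3@10:L]
Beat 3 (R): throw ball4 h=1 -> lands@4:L; in-air after throw: [b4@4:L b1@6:L b2@7:R b3@10:L]
Beat 4 (L): throw ball4 h=4 -> lands@8:L; in-air after throw: [b1@6:L b2@7:R b4@8:L b3@10:L]
Beat 5 (R): throw ball5 h=6 -> lands@11:R; in-air after throw: [b1@6:L b2@7:R b4@8:L b3@10:L b5@11:R]
Beat 6 (L): throw ball1 h=6 -> lands@12:L; in-air after throw: [b2@7:R b4@8:L b3@10:L b5@11:R b1@12:L]
Beat 7 (R): throw ball2 h=8 -> lands@15:R; in-air after throw: [b4@8:L b3@10:L b5@11:R b1@12:L b2@15:R]
Beat 8 (L): throw ball4 h=1 -> lands@9:R; in-air after throw: [b4@9:R b3@10:L b5@11:R b1@12:L b2@15:R]
Beat 9 (R): throw ball4 h=4 -> lands@13:R; in-air after throw: [b3@10:L b5@11:R b1@12:L b4@13:R b2@15:R]
Beat 10 (L): throw ball3 h=6 -> lands@16:L; in-air after throw: [b5@11:R b1@12:L b4@13:R b2@15:R b3@16:L]
Beat 11 (R): throw ball5 h=6 -> lands@17:R; in-air after throw: [b1@12:L b4@13:R b2@15:R b3@16:L b5@17:R]
Beat 12 (L): throw ball1 h=8 -> lands@20:L; in-air after throw: [b4@13:R b2@15:R b3@16:L b5@17:R b1@20:L]
Beat 13 (R): throw ball4 h=1 -> lands@14:L; in-air after throw: [b4@14:L b2@15:R b3@16:L b5@17:R b1@20:L]
Beat 14 (L): throw ball4 h=4 -> lands@18:L; in-air after throw: [b2@15:R b3@16:L b5@17:R b4@18:L b1@20:L]
Ball 5: thrown@5 h=6 -> first land @11; rethrown@11 h=6 -> second land @17

Answer: 11 17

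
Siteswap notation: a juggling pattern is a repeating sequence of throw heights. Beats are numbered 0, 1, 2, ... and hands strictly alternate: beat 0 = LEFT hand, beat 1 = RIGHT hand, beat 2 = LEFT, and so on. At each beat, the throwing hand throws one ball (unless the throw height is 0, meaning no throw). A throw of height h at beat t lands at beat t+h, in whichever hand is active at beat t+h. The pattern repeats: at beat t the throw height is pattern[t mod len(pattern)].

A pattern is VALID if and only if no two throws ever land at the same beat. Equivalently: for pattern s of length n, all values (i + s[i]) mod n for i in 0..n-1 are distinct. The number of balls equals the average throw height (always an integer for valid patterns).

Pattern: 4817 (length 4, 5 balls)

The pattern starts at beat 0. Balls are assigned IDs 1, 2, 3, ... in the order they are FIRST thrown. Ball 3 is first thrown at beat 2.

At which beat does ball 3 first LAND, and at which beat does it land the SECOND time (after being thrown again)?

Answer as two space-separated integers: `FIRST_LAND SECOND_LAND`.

Answer: 3 10

Derivation:
Beat 0 (L): throw ball1 h=4 -> lands@4:L; in-air after throw: [b1@4:L]
Beat 1 (R): throw ball2 h=8 -> lands@9:R; in-air after throw: [b1@4:L b2@9:R]
Beat 2 (L): throw ball3 h=1 -> lands@3:R; in-air after throw: [b3@3:R b1@4:L b2@9:R]
Beat 3 (R): throw ball3 h=7 -> lands@10:L; in-air after throw: [b1@4:L b2@9:R b3@10:L]
Beat 4 (L): throw ball1 h=4 -> lands@8:L; in-air after throw: [b1@8:L b2@9:R b3@10:L]
Beat 5 (R): throw ball4 h=8 -> lands@13:R; in-air after throw: [b1@8:L b2@9:R b3@10:L b4@13:R]
Beat 6 (L): throw ball5 h=1 -> lands@7:R; in-air after throw: [b5@7:R b1@8:L b2@9:R b3@10:L b4@13:R]
Beat 7 (R): throw ball5 h=7 -> lands@14:L; in-air after throw: [b1@8:L b2@9:R b3@10:L b4@13:R b5@14:L]
Beat 8 (L): throw ball1 h=4 -> lands@12:L; in-air after throw: [b2@9:R b3@10:L b1@12:L b4@13:R b5@14:L]
Beat 9 (R): throw ball2 h=8 -> lands@17:R; in-air after throw: [b3@10:L b1@12:L b4@13:R b5@14:L b2@17:R]
Beat 10 (L): throw ball3 h=1 -> lands@11:R; in-air after throw: [b3@11:R b1@12:L b4@13:R b5@14:L b2@17:R]
Ball 3: thrown@2 h=1 -> first land @3; rethrown@3 h=7 -> second land @10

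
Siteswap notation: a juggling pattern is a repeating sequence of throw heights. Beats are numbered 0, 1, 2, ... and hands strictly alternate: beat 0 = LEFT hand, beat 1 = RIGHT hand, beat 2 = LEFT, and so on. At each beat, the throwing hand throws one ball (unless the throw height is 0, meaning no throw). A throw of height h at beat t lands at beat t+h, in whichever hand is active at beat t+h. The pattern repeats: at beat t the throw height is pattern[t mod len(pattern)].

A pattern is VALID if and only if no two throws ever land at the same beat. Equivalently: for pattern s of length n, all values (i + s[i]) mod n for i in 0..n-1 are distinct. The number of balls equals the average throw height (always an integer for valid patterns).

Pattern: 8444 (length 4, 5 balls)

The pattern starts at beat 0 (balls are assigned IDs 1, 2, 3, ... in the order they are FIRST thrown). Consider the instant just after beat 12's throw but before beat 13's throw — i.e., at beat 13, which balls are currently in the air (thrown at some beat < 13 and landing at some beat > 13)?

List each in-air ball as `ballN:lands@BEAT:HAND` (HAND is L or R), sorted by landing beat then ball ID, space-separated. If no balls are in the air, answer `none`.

Answer: ball3:lands@14:L ball4:lands@15:R ball1:lands@16:L ball5:lands@20:L

Derivation:
Beat 0 (L): throw ball1 h=8 -> lands@8:L; in-air after throw: [b1@8:L]
Beat 1 (R): throw ball2 h=4 -> lands@5:R; in-air after throw: [b2@5:R b1@8:L]
Beat 2 (L): throw ball3 h=4 -> lands@6:L; in-air after throw: [b2@5:R b3@6:L b1@8:L]
Beat 3 (R): throw ball4 h=4 -> lands@7:R; in-air after throw: [b2@5:R b3@6:L b4@7:R b1@8:L]
Beat 4 (L): throw ball5 h=8 -> lands@12:L; in-air after throw: [b2@5:R b3@6:L b4@7:R b1@8:L b5@12:L]
Beat 5 (R): throw ball2 h=4 -> lands@9:R; in-air after throw: [b3@6:L b4@7:R b1@8:L b2@9:R b5@12:L]
Beat 6 (L): throw ball3 h=4 -> lands@10:L; in-air after throw: [b4@7:R b1@8:L b2@9:R b3@10:L b5@12:L]
Beat 7 (R): throw ball4 h=4 -> lands@11:R; in-air after throw: [b1@8:L b2@9:R b3@10:L b4@11:R b5@12:L]
Beat 8 (L): throw ball1 h=8 -> lands@16:L; in-air after throw: [b2@9:R b3@10:L b4@11:R b5@12:L b1@16:L]
Beat 9 (R): throw ball2 h=4 -> lands@13:R; in-air after throw: [b3@10:L b4@11:R b5@12:L b2@13:R b1@16:L]
Beat 10 (L): throw ball3 h=4 -> lands@14:L; in-air after throw: [b4@11:R b5@12:L b2@13:R b3@14:L b1@16:L]
Beat 11 (R): throw ball4 h=4 -> lands@15:R; in-air after throw: [b5@12:L b2@13:R b3@14:L b4@15:R b1@16:L]
Beat 12 (L): throw ball5 h=8 -> lands@20:L; in-air after throw: [b2@13:R b3@14:L b4@15:R b1@16:L b5@20:L]
Beat 13 (R): throw ball2 h=4 -> lands@17:R; in-air after throw: [b3@14:L b4@15:R b1@16:L b2@17:R b5@20:L]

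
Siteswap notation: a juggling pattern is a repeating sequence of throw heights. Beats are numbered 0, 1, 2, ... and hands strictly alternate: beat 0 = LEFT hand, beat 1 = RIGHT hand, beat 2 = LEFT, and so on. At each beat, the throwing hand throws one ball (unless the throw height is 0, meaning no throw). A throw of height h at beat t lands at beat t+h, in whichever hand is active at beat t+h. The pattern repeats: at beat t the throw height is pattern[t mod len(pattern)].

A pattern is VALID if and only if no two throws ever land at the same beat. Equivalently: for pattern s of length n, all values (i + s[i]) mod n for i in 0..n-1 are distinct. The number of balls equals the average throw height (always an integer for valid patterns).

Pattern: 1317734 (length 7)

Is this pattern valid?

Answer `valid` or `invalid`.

Answer: invalid

Derivation:
i=0: (i + s[i]) mod n = (0 + 1) mod 7 = 1
i=1: (i + s[i]) mod n = (1 + 3) mod 7 = 4
i=2: (i + s[i]) mod n = (2 + 1) mod 7 = 3
i=3: (i + s[i]) mod n = (3 + 7) mod 7 = 3
i=4: (i + s[i]) mod n = (4 + 7) mod 7 = 4
i=5: (i + s[i]) mod n = (5 + 3) mod 7 = 1
i=6: (i + s[i]) mod n = (6 + 4) mod 7 = 3
Residues: [1, 4, 3, 3, 4, 1, 3], distinct: False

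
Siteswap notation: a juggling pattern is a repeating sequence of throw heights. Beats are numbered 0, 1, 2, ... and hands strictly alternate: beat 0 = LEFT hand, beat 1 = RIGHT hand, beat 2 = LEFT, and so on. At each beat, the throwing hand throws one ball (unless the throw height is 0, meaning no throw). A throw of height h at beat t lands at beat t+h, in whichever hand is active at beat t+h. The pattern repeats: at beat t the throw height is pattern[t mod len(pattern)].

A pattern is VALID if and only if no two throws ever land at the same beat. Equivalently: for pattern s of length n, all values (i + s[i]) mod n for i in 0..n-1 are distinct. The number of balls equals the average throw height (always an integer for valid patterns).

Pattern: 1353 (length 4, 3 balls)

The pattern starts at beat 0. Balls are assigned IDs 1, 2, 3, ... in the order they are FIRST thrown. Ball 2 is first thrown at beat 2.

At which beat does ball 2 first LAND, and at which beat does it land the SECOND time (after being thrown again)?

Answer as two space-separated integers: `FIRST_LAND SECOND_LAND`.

Answer: 7 10

Derivation:
Beat 0 (L): throw ball1 h=1 -> lands@1:R; in-air after throw: [b1@1:R]
Beat 1 (R): throw ball1 h=3 -> lands@4:L; in-air after throw: [b1@4:L]
Beat 2 (L): throw ball2 h=5 -> lands@7:R; in-air after throw: [b1@4:L b2@7:R]
Beat 3 (R): throw ball3 h=3 -> lands@6:L; in-air after throw: [b1@4:L b3@6:L b2@7:R]
Beat 4 (L): throw ball1 h=1 -> lands@5:R; in-air after throw: [b1@5:R b3@6:L b2@7:R]
Beat 5 (R): throw ball1 h=3 -> lands@8:L; in-air after throw: [b3@6:L b2@7:R b1@8:L]
Beat 6 (L): throw ball3 h=5 -> lands@11:R; in-air after throw: [b2@7:R b1@8:L b3@11:R]
Beat 7 (R): throw ball2 h=3 -> lands@10:L; in-air after throw: [b1@8:L b2@10:L b3@11:R]
Beat 8 (L): throw ball1 h=1 -> lands@9:R; in-air after throw: [b1@9:R b2@10:L b3@11:R]
Beat 9 (R): throw ball1 h=3 -> lands@12:L; in-air after throw: [b2@10:L b3@11:R b1@12:L]
Beat 10 (L): throw ball2 h=5 -> lands@15:R; in-air after throw: [b3@11:R b1@12:L b2@15:R]
Ball 2: thrown@2 h=5 -> first land @7; rethrown@7 h=3 -> second land @10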